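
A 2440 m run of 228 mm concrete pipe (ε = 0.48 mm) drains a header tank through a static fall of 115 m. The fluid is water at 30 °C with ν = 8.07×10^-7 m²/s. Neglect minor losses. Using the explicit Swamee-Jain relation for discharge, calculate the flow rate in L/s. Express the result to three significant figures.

Swamee-Jain (Type II): Q = -0.965·√(gD⁵h_f/L)·ln[ε/(3.7D) + √(3.17ν²L/(gD³h_f))]
√(gD⁵h_f/L) = √(9.81·0.228⁵·115/2440) = 0.01688
ε/(3.7D) = 5.69×10^-4; √(3.17ν²L/(gD³h_f)) = 1.94×10^-5
Q = -0.965·0.01688·ln(5.884×10^-4) = 0.1211 m³/s
Check: V = 2.97 m/s, Re = 8.38×10^5, f = 0.02404, h_f = 115 m ≈ 115 m ✓

Q ≈ 121 L/s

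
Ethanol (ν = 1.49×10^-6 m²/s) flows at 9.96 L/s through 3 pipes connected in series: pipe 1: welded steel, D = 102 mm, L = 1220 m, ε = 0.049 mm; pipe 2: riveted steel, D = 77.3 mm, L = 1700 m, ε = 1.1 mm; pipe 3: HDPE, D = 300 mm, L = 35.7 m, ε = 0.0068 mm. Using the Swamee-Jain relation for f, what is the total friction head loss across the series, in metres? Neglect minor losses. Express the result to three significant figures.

H ≈ 239 m

Pipe 1: V = 1.219 m/s, Re = 8.34×10^4, ε/D = 4.80×10^-4, f = 0.02083, h_1 = f(L/D)V²/2g = 18.87 m
Pipe 2: V = 2.122 m/s, Re = 1.10×10^5, ε/D = 0.0142, f = 0.04353, h_2 = f(L/D)V²/2g = 219.8 m
Pipe 3: V = 0.1409 m/s, Re = 2.84×10^4, ε/D = 2.27×10^-5, f = 0.02376, h_3 = f(L/D)V²/2g = 0.002861 m
Series → Q common, losses add: H = Σh = 238.6 m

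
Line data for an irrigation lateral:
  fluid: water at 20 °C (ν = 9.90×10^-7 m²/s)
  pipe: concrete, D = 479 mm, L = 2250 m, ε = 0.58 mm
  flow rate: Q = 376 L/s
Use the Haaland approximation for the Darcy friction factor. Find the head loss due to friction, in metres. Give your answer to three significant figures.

h_f ≈ 21.7 m

V = 4Q/(πD²) = 4·0.376/(π·0.479²) = 2.087 m/s
Re = VD/ν = 2.087·0.479/9.90×10^-7 = 1.01×10^6 → turbulent
ε/D = 0.58/479 = 0.00121
Haaland: f = 0.02085
h_f = f(L/D)V²/(2g) = 0.02085·(2250/0.479)·2.087²/(2·9.81) = 21.74 m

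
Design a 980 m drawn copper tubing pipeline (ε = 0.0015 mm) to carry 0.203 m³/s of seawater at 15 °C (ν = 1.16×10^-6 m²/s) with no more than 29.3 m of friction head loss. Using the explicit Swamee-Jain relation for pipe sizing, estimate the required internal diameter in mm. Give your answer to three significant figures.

Swamee-Jain (Type III): D = 0.66·[ε^1.25·(LQ²/(gh_f))^4.75 + ν·Q^9.4·(L/(gh_f))^5.2]^0.04
LQ²/(gh_f) = 0.1405; L/(gh_f) = 3.409
Term 1 = ε^1.25·(…)^4.75 = 4.69×10^-12; Term 2 = ν·Q^9.4·(…)^5.2 = 2.11×10^-10
D = 0.66·(4.69×10^-12 + 2.11×10^-10)^0.04 = 0.2710 m = 271 mm
Check: V = 3.52 m/s, Re = 8.22×10^5, f = 0.01212, h_f = 27.7 m ≈ 29.3 m ✓

D ≈ 271 mm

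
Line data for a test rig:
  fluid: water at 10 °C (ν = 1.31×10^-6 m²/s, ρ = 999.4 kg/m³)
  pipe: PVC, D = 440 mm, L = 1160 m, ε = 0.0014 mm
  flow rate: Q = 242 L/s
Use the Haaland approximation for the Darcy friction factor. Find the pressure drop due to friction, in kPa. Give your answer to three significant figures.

V = 4Q/(πD²) = 4·0.242/(π·0.440²) = 1.592 m/s
Re = VD/ν = 1.592·0.440/1.31×10^-6 = 5.35×10^5 → turbulent
ε/D = 0.0014/440 = 3.18×10^-6
Haaland: f = 0.01294
h_f = f(L/D)V²/(2g) = 0.01294·(1160/0.440)·1.592²/(2·9.81) = 4.406 m
Δp = ρg·h_f = 999.4·9.81·4.406 = 43.20 kPa

Δp ≈ 43.2 kPa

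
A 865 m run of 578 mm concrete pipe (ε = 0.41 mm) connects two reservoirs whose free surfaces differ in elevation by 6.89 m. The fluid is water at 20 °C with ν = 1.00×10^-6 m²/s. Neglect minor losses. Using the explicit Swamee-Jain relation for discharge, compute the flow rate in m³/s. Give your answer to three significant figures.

Swamee-Jain (Type II): Q = -0.965·√(gD⁵h_f/L)·ln[ε/(3.7D) + √(3.17ν²L/(gD³h_f))]
√(gD⁵h_f/L) = √(9.81·0.578⁵·6.89/865) = 0.07100
ε/(3.7D) = 1.92×10^-4; √(3.17ν²L/(gD³h_f)) = 1.45×10^-5
Q = -0.965·0.07100·ln(2.062×10^-4) = 0.5815 m³/s
Check: V = 2.22 m/s, Re = 1.28×10^6, f = 0.01848, h_f = 6.92 m ≈ 6.89 m ✓

Q ≈ 0.581 m³/s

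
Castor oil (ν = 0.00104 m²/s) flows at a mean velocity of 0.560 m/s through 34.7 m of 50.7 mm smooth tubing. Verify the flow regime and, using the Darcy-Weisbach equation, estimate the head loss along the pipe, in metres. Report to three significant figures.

h_f ≈ 25.6 m

Re = VD/ν = 0.560·0.05070/0.00104 = 27.3 → laminar (Re < 2300)
f = 64/Re = 2.344
h_f = f(L/D)V²/(2g) = 2.344·(34.7/0.05070)·0.560²/(2·9.81) = 25.65 m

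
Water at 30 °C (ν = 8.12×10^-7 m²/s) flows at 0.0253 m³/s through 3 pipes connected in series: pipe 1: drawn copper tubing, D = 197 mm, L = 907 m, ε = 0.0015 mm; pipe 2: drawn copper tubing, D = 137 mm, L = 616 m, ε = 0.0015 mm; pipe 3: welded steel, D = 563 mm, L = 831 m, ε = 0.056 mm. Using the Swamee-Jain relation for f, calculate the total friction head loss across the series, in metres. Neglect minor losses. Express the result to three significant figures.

Pipe 1: V = 0.8300 m/s, Re = 2.01×10^5, ε/D = 7.61×10^-6, f = 0.01558, h_1 = f(L/D)V²/2g = 2.519 m
Pipe 2: V = 1.716 m/s, Re = 2.90×10^5, ε/D = 1.09×10^-5, f = 0.01460, h_2 = f(L/D)V²/2g = 9.853 m
Pipe 3: V = 0.1016 m/s, Re = 7.05×10^4, ε/D = 9.95×10^-5, f = 0.01973, h_3 = f(L/D)V²/2g = 0.01533 m
Series → Q common, losses add: H = Σh = 12.39 m

H ≈ 12.4 m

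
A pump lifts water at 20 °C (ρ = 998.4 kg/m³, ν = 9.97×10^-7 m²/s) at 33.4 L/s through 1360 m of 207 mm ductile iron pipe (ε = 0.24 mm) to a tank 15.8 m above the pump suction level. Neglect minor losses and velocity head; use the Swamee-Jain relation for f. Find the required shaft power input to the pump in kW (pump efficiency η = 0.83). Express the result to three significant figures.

V = 4Q/(πD²) = 0.9925 m/s; Re = 2.06×10^5; ε/D = 0.00116; f = 0.02176
h_f = f(L/D)V²/2g = 7.178 m
Total head H = z + h_f = 15.8 + 7.178 = 22.98 m
P_hyd = ρgQH = 998.4·9.81·0.0334·22.98 = 7.517 kW
P_shaft = P_hyd/η = 7.517/0.83 = 9.057 kW

P_shaft ≈ 9.06 kW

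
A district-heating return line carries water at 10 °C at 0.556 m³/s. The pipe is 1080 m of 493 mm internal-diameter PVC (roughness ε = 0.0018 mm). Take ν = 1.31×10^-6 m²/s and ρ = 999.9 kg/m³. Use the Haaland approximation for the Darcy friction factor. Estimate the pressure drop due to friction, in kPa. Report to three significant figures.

V = 4Q/(πD²) = 4·0.556/(π·0.493²) = 2.913 m/s
Re = VD/ν = 2.913·0.493/1.31×10^-6 = 1.10×10^6 → turbulent
ε/D = 0.0018/493 = 3.65×10^-6
Haaland: f = 0.01147
h_f = f(L/D)V²/(2g) = 0.01147·(1080/0.493)·2.913²/(2·9.81) = 10.87 m
Δp = ρg·h_f = 999.9·9.81·10.87 = 106.6 kPa

Δp ≈ 107 kPa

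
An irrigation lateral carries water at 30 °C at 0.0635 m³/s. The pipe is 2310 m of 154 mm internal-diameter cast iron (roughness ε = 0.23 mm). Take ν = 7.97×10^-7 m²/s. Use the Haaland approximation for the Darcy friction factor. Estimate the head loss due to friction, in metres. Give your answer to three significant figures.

V = 4Q/(πD²) = 4·0.0635/(π·0.154²) = 3.409 m/s
Re = VD/ν = 3.409·0.154/7.97×10^-7 = 6.59×10^5 → turbulent
ε/D = 0.23/154 = 0.00149
Haaland: f = 0.02205
h_f = f(L/D)V²/(2g) = 0.02205·(2310/0.154)·3.409²/(2·9.81) = 195.9 m

h_f ≈ 196 m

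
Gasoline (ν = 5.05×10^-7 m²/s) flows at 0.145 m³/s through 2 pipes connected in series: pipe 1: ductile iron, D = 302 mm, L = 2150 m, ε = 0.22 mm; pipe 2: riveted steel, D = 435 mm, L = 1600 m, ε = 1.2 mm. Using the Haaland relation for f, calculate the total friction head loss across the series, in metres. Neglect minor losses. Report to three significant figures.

H ≈ 32.1 m

Pipe 1: V = 2.024 m/s, Re = 1.21×10^6, ε/D = 7.28×10^-4, f = 0.01852, h_1 = f(L/D)V²/2g = 27.53 m
Pipe 2: V = 0.9757 m/s, Re = 8.40×10^5, ε/D = 0.00276, f = 0.02576, h_2 = f(L/D)V²/2g = 4.598 m
Series → Q common, losses add: H = Σh = 32.13 m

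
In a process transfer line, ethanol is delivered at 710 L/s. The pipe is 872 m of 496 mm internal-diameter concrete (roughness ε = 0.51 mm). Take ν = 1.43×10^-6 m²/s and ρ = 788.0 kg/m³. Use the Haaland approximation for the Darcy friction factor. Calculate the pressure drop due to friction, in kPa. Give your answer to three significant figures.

Δp ≈ 187 kPa

V = 4Q/(πD²) = 4·0.710/(π·0.496²) = 3.675 m/s
Re = VD/ν = 3.675·0.496/1.43×10^-6 = 1.27×10^6 → turbulent
ε/D = 0.51/496 = 0.00103
Haaland: f = 0.02001
h_f = f(L/D)V²/(2g) = 0.02001·(872/0.496)·3.675²/(2·9.81) = 24.22 m
Δp = ρg·h_f = 788.0·9.81·24.22 = 187.2 kPa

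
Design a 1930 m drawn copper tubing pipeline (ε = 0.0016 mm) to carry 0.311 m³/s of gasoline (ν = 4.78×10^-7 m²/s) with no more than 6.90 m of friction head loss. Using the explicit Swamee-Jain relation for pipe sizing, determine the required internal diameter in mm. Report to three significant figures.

D ≈ 478 mm

Swamee-Jain (Type III): D = 0.66·[ε^1.25·(LQ²/(gh_f))^4.75 + ν·Q^9.4·(L/(gh_f))^5.2]^0.04
LQ²/(gh_f) = 2.758; L/(gh_f) = 28.51
Term 1 = ε^1.25·(…)^4.75 = 7.04×10^-6; Term 2 = ν·Q^9.4·(…)^5.2 = 3.00×10^-4
D = 0.66·(7.04×10^-6 + 3.00×10^-4)^0.04 = 0.4776 m = 478 mm
Check: V = 1.74 m/s, Re = 1.73×10^6, f = 0.01072, h_f = 6.66 m ≈ 6.90 m ✓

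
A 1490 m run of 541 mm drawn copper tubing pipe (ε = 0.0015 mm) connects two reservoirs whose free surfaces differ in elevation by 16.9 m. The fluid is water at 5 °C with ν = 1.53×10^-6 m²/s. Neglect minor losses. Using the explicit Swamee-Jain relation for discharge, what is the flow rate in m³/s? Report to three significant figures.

Swamee-Jain (Type II): Q = -0.965·√(gD⁵h_f/L)·ln[ε/(3.7D) + √(3.17ν²L/(gD³h_f))]
√(gD⁵h_f/L) = √(9.81·0.541⁵·16.9/1490) = 0.07181
ε/(3.7D) = 7.49×10^-7; √(3.17ν²L/(gD³h_f)) = 2.05×10^-5
Q = -0.965·0.07181·ln(2.127×10^-5) = 0.7455 m³/s
Check: V = 3.24 m/s, Re = 1.15×10^6, f = 0.01142, h_f = 16.9 m ≈ 16.9 m ✓

Q ≈ 0.745 m³/s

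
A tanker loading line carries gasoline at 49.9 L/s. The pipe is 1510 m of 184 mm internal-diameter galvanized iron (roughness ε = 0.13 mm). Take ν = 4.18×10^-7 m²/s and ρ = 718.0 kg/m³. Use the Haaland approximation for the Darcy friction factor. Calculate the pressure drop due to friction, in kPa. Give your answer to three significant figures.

Δp ≈ 192 kPa

V = 4Q/(πD²) = 4·0.0499/(π·0.184²) = 1.877 m/s
Re = VD/ν = 1.877·0.184/4.18×10^-7 = 8.26×10^5 → turbulent
ε/D = 0.13/184 = 7.07×10^-4
Haaland: f = 0.01852
h_f = f(L/D)V²/(2g) = 0.01852·(1510/0.184)·1.877²/(2·9.81) = 27.28 m
Δp = ρg·h_f = 718.0·9.81·27.28 = 192.2 kPa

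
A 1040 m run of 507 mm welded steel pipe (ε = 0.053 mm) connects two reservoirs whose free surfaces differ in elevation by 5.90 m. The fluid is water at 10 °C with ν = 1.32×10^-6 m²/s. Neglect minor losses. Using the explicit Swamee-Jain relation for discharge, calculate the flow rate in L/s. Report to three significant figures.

Swamee-Jain (Type II): Q = -0.965·√(gD⁵h_f/L)·ln[ε/(3.7D) + √(3.17ν²L/(gD³h_f))]
√(gD⁵h_f/L) = √(9.81·0.507⁵·5.90/1040) = 0.04318
ε/(3.7D) = 2.83×10^-5; √(3.17ν²L/(gD³h_f)) = 2.76×10^-5
Q = -0.965·0.04318·ln(5.585×10^-5) = 0.4080 m³/s
Check: V = 2.02 m/s, Re = 7.76×10^5, f = 0.01388, h_f = 5.93 m ≈ 5.90 m ✓

Q ≈ 408 L/s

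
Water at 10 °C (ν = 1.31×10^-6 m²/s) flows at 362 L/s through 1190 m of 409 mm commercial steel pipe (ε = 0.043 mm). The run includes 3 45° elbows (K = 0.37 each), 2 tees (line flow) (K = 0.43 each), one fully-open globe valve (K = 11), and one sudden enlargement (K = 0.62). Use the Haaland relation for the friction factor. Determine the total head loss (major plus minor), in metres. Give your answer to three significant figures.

V = 4Q/(πD²) = 2.755 m/s; V²/2g = 0.3869 m
Re = 8.60×10^5, ε/D = 1.05×10^-4 → f = 0.01357 (Haaland)
Major: h_f = f(L/D)·V²/2g = 0.01357·2910·0.3869 = 15.28 m
Minor: ΣK = 13.6; h_m = ΣK·V²/2g = 5.259 m
Total H_L = 15.28 + 5.259 = 20.53 m

H_L ≈ 20.5 m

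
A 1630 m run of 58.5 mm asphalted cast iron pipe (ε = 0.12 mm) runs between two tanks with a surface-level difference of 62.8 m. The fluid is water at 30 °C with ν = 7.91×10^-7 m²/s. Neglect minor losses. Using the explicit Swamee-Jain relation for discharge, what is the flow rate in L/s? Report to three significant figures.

Q ≈ 3.56 L/s

Swamee-Jain (Type II): Q = -0.965·√(gD⁵h_f/L)·ln[ε/(3.7D) + √(3.17ν²L/(gD³h_f))]
√(gD⁵h_f/L) = √(9.81·0.0585⁵·62.8/1630) = 5.089×10^-4
ε/(3.7D) = 5.54×10^-4; √(3.17ν²L/(gD³h_f)) = 1.62×10^-4
Q = -0.965·5.089×10^-4·ln(7.163×10^-4) = 0.003556 m³/s
Check: V = 1.32 m/s, Re = 9.78×10^4, f = 0.02550, h_f = 63.4 m ≈ 62.8 m ✓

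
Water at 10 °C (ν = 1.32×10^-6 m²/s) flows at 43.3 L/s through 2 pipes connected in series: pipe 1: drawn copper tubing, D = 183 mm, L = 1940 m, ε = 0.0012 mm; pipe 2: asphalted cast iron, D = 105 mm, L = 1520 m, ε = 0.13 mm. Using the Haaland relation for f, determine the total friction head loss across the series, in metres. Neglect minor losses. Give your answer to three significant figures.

H ≈ 415 m

Pipe 1: V = 1.646 m/s, Re = 2.28×10^5, ε/D = 6.56×10^-6, f = 0.01515, h_1 = f(L/D)V²/2g = 22.18 m
Pipe 2: V = 5.001 m/s, Re = 3.98×10^5, ε/D = 0.00124, f = 0.02130, h_2 = f(L/D)V²/2g = 393.0 m
Series → Q common, losses add: H = Σh = 415.2 m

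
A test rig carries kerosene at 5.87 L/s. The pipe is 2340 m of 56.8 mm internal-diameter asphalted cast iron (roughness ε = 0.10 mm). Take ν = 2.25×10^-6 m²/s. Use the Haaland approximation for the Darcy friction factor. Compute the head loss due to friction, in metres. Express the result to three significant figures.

V = 4Q/(πD²) = 4·0.00587/(π·0.0568²) = 2.317 m/s
Re = VD/ν = 2.317·0.0568/2.25×10^-6 = 5.85×10^4 → turbulent
ε/D = 0.10/56.8 = 0.00176
Haaland: f = 0.02533
h_f = f(L/D)V²/(2g) = 0.02533·(2340/0.0568)·2.317²/(2·9.81) = 285.4 m

h_f ≈ 285 m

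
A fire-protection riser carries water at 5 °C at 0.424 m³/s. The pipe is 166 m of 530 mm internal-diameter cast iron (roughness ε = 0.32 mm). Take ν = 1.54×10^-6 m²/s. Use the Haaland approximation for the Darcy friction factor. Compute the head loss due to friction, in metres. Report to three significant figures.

V = 4Q/(πD²) = 4·0.424/(π·0.530²) = 1.922 m/s
Re = VD/ν = 1.922·0.530/1.54×10^-6 = 6.61×10^5 → turbulent
ε/D = 0.32/530 = 6.04×10^-4
Haaland: f = 0.01803
h_f = f(L/D)V²/(2g) = 0.01803·(166/0.530)·1.922²/(2·9.81) = 1.063 m

h_f ≈ 1.06 m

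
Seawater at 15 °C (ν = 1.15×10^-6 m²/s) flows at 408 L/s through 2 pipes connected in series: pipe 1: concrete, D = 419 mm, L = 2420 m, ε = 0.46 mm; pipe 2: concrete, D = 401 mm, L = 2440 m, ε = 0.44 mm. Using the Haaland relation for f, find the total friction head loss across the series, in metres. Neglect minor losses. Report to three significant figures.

H ≈ 118 m

Pipe 1: V = 2.959 m/s, Re = 1.08×10^6, ε/D = 0.00110, f = 0.02036, h_1 = f(L/D)V²/2g = 52.48 m
Pipe 2: V = 3.231 m/s, Re = 1.13×10^6, ε/D = 0.00110, f = 0.02035, h_2 = f(L/D)V²/2g = 65.86 m
Series → Q common, losses add: H = Σh = 118.3 m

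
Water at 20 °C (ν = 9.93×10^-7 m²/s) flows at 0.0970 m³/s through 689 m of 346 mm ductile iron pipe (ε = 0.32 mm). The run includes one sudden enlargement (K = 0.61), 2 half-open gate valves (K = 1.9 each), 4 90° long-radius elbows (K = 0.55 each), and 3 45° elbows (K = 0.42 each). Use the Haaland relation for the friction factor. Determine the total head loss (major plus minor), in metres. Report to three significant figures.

H_L ≈ 2.59 m

V = 4Q/(πD²) = 1.032 m/s; V²/2g = 0.05425 m
Re = 3.59×10^5, ε/D = 9.25×10^-4 → f = 0.02006 (Haaland)
Major: h_f = f(L/D)·V²/2g = 0.02006·1991·0.05425 = 2.167 m
Minor: ΣK = 7.87; h_m = ΣK·V²/2g = 0.4269 m
Total H_L = 2.167 + 0.4269 = 2.594 m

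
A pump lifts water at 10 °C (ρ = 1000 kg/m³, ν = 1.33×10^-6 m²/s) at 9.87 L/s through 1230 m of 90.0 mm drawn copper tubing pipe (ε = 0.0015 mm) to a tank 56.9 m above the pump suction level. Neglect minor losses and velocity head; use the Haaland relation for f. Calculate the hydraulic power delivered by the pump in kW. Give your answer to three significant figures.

V = 4Q/(πD²) = 1.551 m/s; Re = 1.05×10^5; ε/D = 1.67×10^-5; f = 0.01771
h_f = f(L/D)V²/2g = 29.69 m
Total head H = z + h_f = 56.9 + 29.69 = 86.59 m
P_hyd = ρgQH = 1000·9.81·0.00987·86.59 = 8.384 kW

P_hyd ≈ 8.38 kW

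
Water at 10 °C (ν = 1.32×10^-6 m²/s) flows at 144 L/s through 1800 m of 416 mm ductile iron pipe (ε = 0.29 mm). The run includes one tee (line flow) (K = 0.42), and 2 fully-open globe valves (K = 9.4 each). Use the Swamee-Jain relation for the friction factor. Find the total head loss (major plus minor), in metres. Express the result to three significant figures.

H_L ≈ 5.87 m

V = 4Q/(πD²) = 1.059 m/s; V²/2g = 0.05721 m
Re = 3.34×10^5, ε/D = 6.97×10^-4 → f = 0.01926 (Swamee-Jain)
Major: h_f = f(L/D)·V²/2g = 0.01926·4327·0.05721 = 4.768 m
Minor: ΣK = 19.2; h_m = ΣK·V²/2g = 1.100 m
Total H_L = 4.768 + 1.100 = 5.868 m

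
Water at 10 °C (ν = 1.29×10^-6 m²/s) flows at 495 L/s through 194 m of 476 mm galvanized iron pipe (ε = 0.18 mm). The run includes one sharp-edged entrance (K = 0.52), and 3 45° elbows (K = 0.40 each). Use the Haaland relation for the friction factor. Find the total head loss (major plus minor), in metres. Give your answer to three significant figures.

V = 4Q/(πD²) = 2.782 m/s; V²/2g = 0.3944 m
Re = 1.03×10^6, ε/D = 3.78×10^-4 → f = 0.01626 (Haaland)
Major: h_f = f(L/D)·V²/2g = 0.01626·407.6·0.3944 = 2.613 m
Minor: ΣK = 1.72; h_m = ΣK·V²/2g = 0.6783 m
Total H_L = 2.613 + 0.6783 = 3.291 m

H_L ≈ 3.29 m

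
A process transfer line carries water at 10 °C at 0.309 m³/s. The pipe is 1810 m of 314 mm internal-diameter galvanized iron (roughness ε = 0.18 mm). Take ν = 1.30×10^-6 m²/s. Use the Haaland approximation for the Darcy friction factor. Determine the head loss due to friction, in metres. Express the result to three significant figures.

V = 4Q/(πD²) = 4·0.309/(π·0.314²) = 3.990 m/s
Re = VD/ν = 3.990·0.314/1.30×10^-6 = 9.64×10^5 → turbulent
ε/D = 0.18/314 = 5.73×10^-4
Haaland: f = 0.01767
h_f = f(L/D)V²/(2g) = 0.01767·(1810/0.314)·3.990²/(2·9.81) = 82.67 m

h_f ≈ 82.7 m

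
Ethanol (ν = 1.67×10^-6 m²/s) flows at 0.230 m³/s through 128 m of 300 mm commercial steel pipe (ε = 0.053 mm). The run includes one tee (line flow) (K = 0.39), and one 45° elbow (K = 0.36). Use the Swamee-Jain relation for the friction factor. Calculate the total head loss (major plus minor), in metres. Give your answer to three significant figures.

V = 4Q/(πD²) = 3.254 m/s; V²/2g = 0.5396 m
Re = 5.85×10^5, ε/D = 1.77×10^-4 → f = 0.01508 (Swamee-Jain)
Major: h_f = f(L/D)·V²/2g = 0.01508·426.7·0.5396 = 3.472 m
Minor: ΣK = 0.750; h_m = ΣK·V²/2g = 0.4047 m
Total H_L = 3.472 + 0.4047 = 3.877 m

H_L ≈ 3.88 m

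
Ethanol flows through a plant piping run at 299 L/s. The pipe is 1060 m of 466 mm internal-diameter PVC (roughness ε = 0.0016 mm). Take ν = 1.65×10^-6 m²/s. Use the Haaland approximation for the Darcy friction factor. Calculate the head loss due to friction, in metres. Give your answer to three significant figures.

V = 4Q/(πD²) = 4·0.299/(π·0.466²) = 1.753 m/s
Re = VD/ν = 1.753·0.466/1.65×10^-6 = 4.95×10^5 → turbulent
ε/D = 0.0016/466 = 3.43×10^-6
Haaland: f = 0.01312
h_f = f(L/D)V²/(2g) = 0.01312·(1060/0.466)·1.753²/(2·9.81) = 4.676 m

h_f ≈ 4.68 m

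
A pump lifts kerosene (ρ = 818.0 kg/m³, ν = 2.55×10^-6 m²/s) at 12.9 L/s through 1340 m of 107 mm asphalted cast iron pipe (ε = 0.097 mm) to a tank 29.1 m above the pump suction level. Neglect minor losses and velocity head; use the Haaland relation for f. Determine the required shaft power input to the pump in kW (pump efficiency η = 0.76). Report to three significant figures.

V = 4Q/(πD²) = 1.435 m/s; Re = 6.02×10^4; ε/D = 9.07×10^-4; f = 0.02289
h_f = f(L/D)V²/2g = 30.07 m
Total head H = z + h_f = 29.1 + 30.07 = 59.17 m
P_hyd = ρgQH = 818.0·9.81·0.0129·59.17 = 6.125 kW
P_shaft = P_hyd/η = 6.125/0.76 = 8.059 kW

P_shaft ≈ 8.06 kW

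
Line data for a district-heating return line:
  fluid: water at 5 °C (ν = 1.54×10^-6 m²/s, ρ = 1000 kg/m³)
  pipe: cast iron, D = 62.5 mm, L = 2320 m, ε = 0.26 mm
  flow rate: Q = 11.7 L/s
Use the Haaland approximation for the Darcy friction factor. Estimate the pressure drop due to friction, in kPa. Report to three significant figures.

V = 4Q/(πD²) = 4·0.0117/(π·0.0625²) = 3.814 m/s
Re = VD/ν = 3.814·0.0625/1.54×10^-6 = 1.55×10^5 → turbulent
ε/D = 0.26/62.5 = 0.00416
Haaland: f = 0.02943
h_f = f(L/D)V²/(2g) = 0.02943·(2320/0.0625)·3.814²/(2·9.81) = 809.7 m
Δp = ρg·h_f = 1000·9.81·809.7 = 7943 kPa

Δp ≈ 7940 kPa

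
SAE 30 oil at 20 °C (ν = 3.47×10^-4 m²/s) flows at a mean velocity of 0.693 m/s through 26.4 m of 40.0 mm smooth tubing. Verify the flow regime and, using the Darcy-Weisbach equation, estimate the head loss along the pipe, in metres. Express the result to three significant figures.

h_f ≈ 12.9 m

Re = VD/ν = 0.693·0.04000/3.47×10^-4 = 79.9 → laminar (Re < 2300)
f = 64/Re = 0.8012
h_f = f(L/D)V²/(2g) = 0.8012·(26.4/0.04000)·0.693²/(2·9.81) = 12.94 m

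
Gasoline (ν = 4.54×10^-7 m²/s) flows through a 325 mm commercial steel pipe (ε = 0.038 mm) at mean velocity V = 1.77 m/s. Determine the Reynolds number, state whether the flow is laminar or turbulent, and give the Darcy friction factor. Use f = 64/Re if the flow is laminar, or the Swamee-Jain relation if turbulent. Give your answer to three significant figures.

Re ≈ 1.27×10^6; turbulent; f ≈ 0.0135

Re = VD/ν = 1.770·0.325/4.54×10^-7 = 1.27×10^6
Re > 4000 → turbulent; ε/D = 1.17×10^-4
Swamee-Jain: f = 0.01352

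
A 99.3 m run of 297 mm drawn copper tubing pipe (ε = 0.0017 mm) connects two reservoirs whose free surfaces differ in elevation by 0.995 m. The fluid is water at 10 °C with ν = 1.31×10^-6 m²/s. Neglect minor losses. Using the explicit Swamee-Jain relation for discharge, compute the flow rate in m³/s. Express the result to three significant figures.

Q ≈ 0.145 m³/s

Swamee-Jain (Type II): Q = -0.965·√(gD⁵h_f/L)·ln[ε/(3.7D) + √(3.17ν²L/(gD³h_f))]
√(gD⁵h_f/L) = √(9.81·0.297⁵·0.995/99.3) = 0.01507
ε/(3.7D) = 1.55×10^-6; √(3.17ν²L/(gD³h_f)) = 4.60×10^-5
Q = -0.965·0.01507·ln(4.751×10^-5) = 0.1448 m³/s
Check: V = 2.09 m/s, Re = 4.74×10^5, f = 0.01331, h_f = 0.990 m ≈ 0.995 m ✓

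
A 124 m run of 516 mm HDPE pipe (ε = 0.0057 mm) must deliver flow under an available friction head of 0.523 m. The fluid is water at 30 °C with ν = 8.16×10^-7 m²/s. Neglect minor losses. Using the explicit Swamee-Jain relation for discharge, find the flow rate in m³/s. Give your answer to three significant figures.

Q ≈ 0.402 m³/s

Swamee-Jain (Type II): Q = -0.965·√(gD⁵h_f/L)·ln[ε/(3.7D) + √(3.17ν²L/(gD³h_f))]
√(gD⁵h_f/L) = √(9.81·0.516⁵·0.523/124) = 0.03890
ε/(3.7D) = 2.99×10^-6; √(3.17ν²L/(gD³h_f)) = 1.93×10^-5
Q = -0.965·0.03890·ln(2.226×10^-5) = 0.4022 m³/s
Check: V = 1.92 m/s, Re = 1.22×10^6, f = 0.01154, h_f = 0.523 m ≈ 0.523 m ✓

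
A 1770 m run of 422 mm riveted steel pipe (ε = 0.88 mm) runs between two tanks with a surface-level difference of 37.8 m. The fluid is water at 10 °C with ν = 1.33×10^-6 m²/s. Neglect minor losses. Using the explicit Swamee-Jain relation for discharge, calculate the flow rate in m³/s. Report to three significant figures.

Q ≈ 0.381 m³/s

Swamee-Jain (Type II): Q = -0.965·√(gD⁵h_f/L)·ln[ε/(3.7D) + √(3.17ν²L/(gD³h_f))]
√(gD⁵h_f/L) = √(9.81·0.422⁵·37.8/1770) = 0.05295
ε/(3.7D) = 5.64×10^-4; √(3.17ν²L/(gD³h_f)) = 1.89×10^-5
Q = -0.965·0.05295·ln(5.825×10^-4) = 0.3806 m³/s
Check: V = 2.72 m/s, Re = 8.63×10^5, f = 0.02397, h_f = 37.9 m ≈ 37.8 m ✓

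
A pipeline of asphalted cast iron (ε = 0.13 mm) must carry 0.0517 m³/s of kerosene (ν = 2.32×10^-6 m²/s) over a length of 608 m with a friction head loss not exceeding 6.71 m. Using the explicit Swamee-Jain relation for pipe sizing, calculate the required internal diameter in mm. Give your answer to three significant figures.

D ≈ 213 mm

Swamee-Jain (Type III): D = 0.66·[ε^1.25·(LQ²/(gh_f))^4.75 + ν·Q^9.4·(L/(gh_f))^5.2]^0.04
LQ²/(gh_f) = 0.02469; L/(gh_f) = 9.237
Term 1 = ε^1.25·(…)^4.75 = 3.21×10^-13; Term 2 = ν·Q^9.4·(…)^5.2 = 1.96×10^-13
D = 0.66·(3.21×10^-13 + 1.96×10^-13)^0.04 = 0.2129 m = 213 mm
Check: V = 1.45 m/s, Re = 1.33×10^5, f = 0.02023, h_f = 6.22 m ≈ 6.71 m ✓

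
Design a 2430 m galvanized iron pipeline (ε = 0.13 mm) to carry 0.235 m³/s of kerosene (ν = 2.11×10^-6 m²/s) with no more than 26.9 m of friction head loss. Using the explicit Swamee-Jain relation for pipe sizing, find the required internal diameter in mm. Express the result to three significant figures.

Swamee-Jain (Type III): D = 0.66·[ε^1.25·(LQ²/(gh_f))^4.75 + ν·Q^9.4·(L/(gh_f))^5.2]^0.04
LQ²/(gh_f) = 0.5085; L/(gh_f) = 9.208
Term 1 = ε^1.25·(…)^4.75 = 5.59×10^-7; Term 2 = ν·Q^9.4·(…)^5.2 = 2.67×10^-7
D = 0.66·(5.59×10^-7 + 2.67×10^-7)^0.04 = 0.3769 m = 377 mm
Check: V = 2.11 m/s, Re = 3.76×10^5, f = 0.01705, h_f = 24.9 m ≈ 26.9 m ✓

D ≈ 377 mm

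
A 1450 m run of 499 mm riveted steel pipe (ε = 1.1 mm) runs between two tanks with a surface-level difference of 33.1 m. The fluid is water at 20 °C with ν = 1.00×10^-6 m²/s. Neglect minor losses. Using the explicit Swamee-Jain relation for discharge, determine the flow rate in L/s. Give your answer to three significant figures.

Q ≈ 595 L/s

Swamee-Jain (Type II): Q = -0.965·√(gD⁵h_f/L)·ln[ε/(3.7D) + √(3.17ν²L/(gD³h_f))]
√(gD⁵h_f/L) = √(9.81·0.499⁵·33.1/1450) = 0.08324
ε/(3.7D) = 5.96×10^-4; √(3.17ν²L/(gD³h_f)) = 1.07×10^-5
Q = -0.965·0.08324·ln(6.065×10^-4) = 0.5950 m³/s
Check: V = 3.04 m/s, Re = 1.52×10^6, f = 0.02421, h_f = 33.2 m ≈ 33.1 m ✓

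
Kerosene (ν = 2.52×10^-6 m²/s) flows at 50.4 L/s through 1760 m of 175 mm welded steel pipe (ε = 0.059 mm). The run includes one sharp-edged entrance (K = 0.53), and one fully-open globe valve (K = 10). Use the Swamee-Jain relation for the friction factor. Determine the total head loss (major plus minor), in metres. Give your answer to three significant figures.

H_L ≈ 44.4 m

V = 4Q/(πD²) = 2.095 m/s; V²/2g = 0.2238 m
Re = 1.46×10^5, ε/D = 3.37×10^-4 → f = 0.01870 (Swamee-Jain)
Major: h_f = f(L/D)·V²/2g = 0.01870·10057·0.2238 = 42.09 m
Minor: ΣK = 10.5; h_m = ΣK·V²/2g = 2.356 m
Total H_L = 42.09 + 2.356 = 44.44 m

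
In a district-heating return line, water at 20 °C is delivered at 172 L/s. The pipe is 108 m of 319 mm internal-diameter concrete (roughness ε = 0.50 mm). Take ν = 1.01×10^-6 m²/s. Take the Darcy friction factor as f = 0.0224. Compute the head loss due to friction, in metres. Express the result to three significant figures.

h_f ≈ 1.79 m

V = 4Q/(πD²) = 4·0.172/(π·0.319²) = 2.152 m/s
h_f = f(L/D)V²/(2g) = 0.02240·(108/0.319)·2.152²/(2·9.81) = 1.790 m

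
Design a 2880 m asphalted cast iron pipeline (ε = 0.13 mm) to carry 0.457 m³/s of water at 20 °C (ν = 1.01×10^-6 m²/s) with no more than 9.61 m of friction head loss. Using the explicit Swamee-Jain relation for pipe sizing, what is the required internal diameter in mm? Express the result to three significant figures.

Swamee-Jain (Type III): D = 0.66·[ε^1.25·(LQ²/(gh_f))^4.75 + ν·Q^9.4·(L/(gh_f))^5.2]^0.04
LQ²/(gh_f) = 6.380; L/(gh_f) = 30.55
Term 1 = ε^1.25·(…)^4.75 = 0.0923; Term 2 = ν·Q^9.4·(…)^5.2 = 0.0338
D = 0.66·(0.0923 + 0.0338)^0.04 = 0.6076 m = 608 mm
Check: V = 1.58 m/s, Re = 9.48×10^5, f = 0.01497, h_f = 8.98 m ≈ 9.61 m ✓

D ≈ 608 mm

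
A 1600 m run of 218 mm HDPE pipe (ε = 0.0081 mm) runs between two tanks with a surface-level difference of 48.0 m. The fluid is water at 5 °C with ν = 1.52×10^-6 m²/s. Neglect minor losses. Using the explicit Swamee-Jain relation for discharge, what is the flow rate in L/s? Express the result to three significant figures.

Swamee-Jain (Type II): Q = -0.965·√(gD⁵h_f/L)·ln[ε/(3.7D) + √(3.17ν²L/(gD³h_f))]
√(gD⁵h_f/L) = √(9.81·0.218⁵·48.0/1600) = 0.01204
ε/(3.7D) = 1.00×10^-5; √(3.17ν²L/(gD³h_f)) = 4.90×10^-5
Q = -0.965·0.01204·ln(5.905×10^-5) = 0.1131 m³/s
Check: V = 3.03 m/s, Re = 4.35×10^5, f = 0.01395, h_f = 47.9 m ≈ 48.0 m ✓

Q ≈ 113 L/s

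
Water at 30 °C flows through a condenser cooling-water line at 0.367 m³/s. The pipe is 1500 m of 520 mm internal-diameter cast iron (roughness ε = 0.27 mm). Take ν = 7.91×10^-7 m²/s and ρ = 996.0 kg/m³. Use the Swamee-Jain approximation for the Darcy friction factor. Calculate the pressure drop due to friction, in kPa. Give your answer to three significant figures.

Δp ≈ 74.5 kPa

V = 4Q/(πD²) = 4·0.367/(π·0.520²) = 1.728 m/s
Re = VD/ν = 1.728·0.520/7.91×10^-7 = 1.14×10^6 → turbulent
ε/D = 0.27/520 = 5.19×10^-4
Swamee-Jain: f = 0.01737
h_f = f(L/D)V²/(2g) = 0.01737·(1500/0.520)·1.728²/(2·9.81) = 7.626 m
Δp = ρg·h_f = 996.0·9.81·7.626 = 74.51 kPa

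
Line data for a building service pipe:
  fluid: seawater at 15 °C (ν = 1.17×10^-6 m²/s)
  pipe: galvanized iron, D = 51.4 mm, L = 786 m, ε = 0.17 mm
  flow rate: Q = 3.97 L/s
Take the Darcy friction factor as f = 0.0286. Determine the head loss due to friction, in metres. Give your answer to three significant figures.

h_f ≈ 81.6 m

V = 4Q/(πD²) = 4·0.00397/(π·0.0514²) = 1.913 m/s
h_f = f(L/D)V²/(2g) = 0.02860·(786/0.0514)·1.913²/(2·9.81) = 81.60 m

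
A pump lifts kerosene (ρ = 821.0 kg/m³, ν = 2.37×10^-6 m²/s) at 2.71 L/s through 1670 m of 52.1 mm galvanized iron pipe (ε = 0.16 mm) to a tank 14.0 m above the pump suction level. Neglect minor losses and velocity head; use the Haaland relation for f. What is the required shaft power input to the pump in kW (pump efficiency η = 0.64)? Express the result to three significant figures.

P_shaft ≈ 3.19 kW

V = 4Q/(πD²) = 1.271 m/s; Re = 2.79×10^4; ε/D = 0.00307; f = 0.03009
h_f = f(L/D)V²/2g = 79.44 m
Total head H = z + h_f = 14.0 + 79.44 = 93.44 m
P_hyd = ρgQH = 821.0·9.81·0.00271·93.44 = 2.040 kW
P_shaft = P_hyd/η = 2.040/0.64 = 3.187 kW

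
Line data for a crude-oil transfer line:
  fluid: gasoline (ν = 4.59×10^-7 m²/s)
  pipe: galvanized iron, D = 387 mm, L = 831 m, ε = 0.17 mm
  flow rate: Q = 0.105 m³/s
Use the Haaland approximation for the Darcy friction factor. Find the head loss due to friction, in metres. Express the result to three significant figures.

V = 4Q/(πD²) = 4·0.105/(π·0.387²) = 0.8926 m/s
Re = VD/ν = 0.8926·0.387/4.59×10^-7 = 7.53×10^5 → turbulent
ε/D = 0.17/387 = 4.39×10^-4
Haaland: f = 0.01689
h_f = f(L/D)V²/(2g) = 0.01689·(831/0.387)·0.8926²/(2·9.81) = 1.473 m

h_f ≈ 1.47 m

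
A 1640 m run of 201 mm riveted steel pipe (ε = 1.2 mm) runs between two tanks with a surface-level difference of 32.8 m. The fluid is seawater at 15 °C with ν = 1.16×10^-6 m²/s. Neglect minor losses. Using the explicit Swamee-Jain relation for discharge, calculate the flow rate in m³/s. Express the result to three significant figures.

Q ≈ 0.0495 m³/s

Swamee-Jain (Type II): Q = -0.965·√(gD⁵h_f/L)·ln[ε/(3.7D) + √(3.17ν²L/(gD³h_f))]
√(gD⁵h_f/L) = √(9.81·0.201⁵·32.8/1640) = 0.008023
ε/(3.7D) = 0.00161; √(3.17ν²L/(gD³h_f)) = 5.17×10^-5
Q = -0.965·0.008023·ln(0.001665) = 0.04953 m³/s
Check: V = 1.56 m/s, Re = 2.70×10^5, f = 0.03252, h_f = 33.0 m ≈ 32.8 m ✓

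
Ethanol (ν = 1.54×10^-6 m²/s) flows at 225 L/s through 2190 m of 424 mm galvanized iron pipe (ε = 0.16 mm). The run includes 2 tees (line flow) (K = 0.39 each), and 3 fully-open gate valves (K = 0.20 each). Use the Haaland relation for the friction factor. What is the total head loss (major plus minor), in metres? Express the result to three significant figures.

H_L ≈ 11.5 m

V = 4Q/(πD²) = 1.594 m/s; V²/2g = 0.1294 m
Re = 4.39×10^5, ε/D = 3.77×10^-4 → f = 0.01687 (Haaland)
Major: h_f = f(L/D)·V²/2g = 0.01687·5165·0.1294 = 11.28 m
Minor: ΣK = 1.38; h_m = ΣK·V²/2g = 0.1786 m
Total H_L = 11.28 + 0.1786 = 11.46 m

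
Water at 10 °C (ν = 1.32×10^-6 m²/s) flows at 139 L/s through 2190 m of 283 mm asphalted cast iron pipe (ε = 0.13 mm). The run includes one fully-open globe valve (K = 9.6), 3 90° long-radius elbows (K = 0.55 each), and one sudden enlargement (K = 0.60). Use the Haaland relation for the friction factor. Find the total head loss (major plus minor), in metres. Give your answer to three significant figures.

V = 4Q/(πD²) = 2.210 m/s; V²/2g = 0.2489 m
Re = 4.74×10^5, ε/D = 4.59×10^-4 → f = 0.01736 (Haaland)
Major: h_f = f(L/D)·V²/2g = 0.01736·7739·0.2489 = 33.43 m
Minor: ΣK = 11.8; h_m = ΣK·V²/2g = 2.949 m
Total H_L = 33.43 + 2.949 = 36.38 m

H_L ≈ 36.4 m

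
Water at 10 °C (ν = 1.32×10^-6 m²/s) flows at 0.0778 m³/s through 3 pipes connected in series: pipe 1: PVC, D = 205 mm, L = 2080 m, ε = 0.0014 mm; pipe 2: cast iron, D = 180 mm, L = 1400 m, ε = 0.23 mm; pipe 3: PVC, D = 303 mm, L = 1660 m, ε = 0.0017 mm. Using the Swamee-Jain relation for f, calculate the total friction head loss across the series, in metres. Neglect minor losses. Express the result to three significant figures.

H ≈ 125 m

Pipe 1: V = 2.357 m/s, Re = 3.66×10^5, ε/D = 6.83×10^-6, f = 0.01394, h_1 = f(L/D)V²/2g = 40.06 m
Pipe 2: V = 3.057 m/s, Re = 4.17×10^5, ε/D = 0.00128, f = 0.02159, h_2 = f(L/D)V²/2g = 80.01 m
Pipe 3: V = 1.079 m/s, Re = 2.48×10^5, ε/D = 5.61×10^-6, f = 0.01496, h_3 = f(L/D)V²/2g = 4.864 m
Series → Q common, losses add: H = Σh = 124.9 m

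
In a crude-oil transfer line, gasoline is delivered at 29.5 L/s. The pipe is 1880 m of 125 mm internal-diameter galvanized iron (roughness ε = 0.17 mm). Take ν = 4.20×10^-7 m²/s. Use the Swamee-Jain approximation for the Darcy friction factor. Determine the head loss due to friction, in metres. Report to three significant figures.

V = 4Q/(πD²) = 4·0.0295/(π·0.125²) = 2.404 m/s
Re = VD/ν = 2.404·0.125/4.20×10^-7 = 7.15×10^5 → turbulent
ε/D = 0.17/125 = 0.00136
Swamee-Jain: f = 0.02163
h_f = f(L/D)V²/(2g) = 0.02163·(1880/0.125)·2.404²/(2·9.81) = 95.82 m

h_f ≈ 95.8 m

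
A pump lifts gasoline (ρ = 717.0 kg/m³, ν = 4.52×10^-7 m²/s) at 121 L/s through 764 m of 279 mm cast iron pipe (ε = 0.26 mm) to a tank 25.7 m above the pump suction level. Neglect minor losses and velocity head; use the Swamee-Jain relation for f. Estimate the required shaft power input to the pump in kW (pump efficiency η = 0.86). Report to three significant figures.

P_shaft ≈ 36.1 kW

V = 4Q/(πD²) = 1.979 m/s; Re = 1.22×10^6; ε/D = 9.32×10^-4; f = 0.01965
h_f = f(L/D)V²/2g = 10.74 m
Total head H = z + h_f = 25.7 + 10.74 = 36.44 m
P_hyd = ρgQH = 717.0·9.81·0.121·36.44 = 31.01 kW
P_shaft = P_hyd/η = 31.01/0.86 = 36.06 kW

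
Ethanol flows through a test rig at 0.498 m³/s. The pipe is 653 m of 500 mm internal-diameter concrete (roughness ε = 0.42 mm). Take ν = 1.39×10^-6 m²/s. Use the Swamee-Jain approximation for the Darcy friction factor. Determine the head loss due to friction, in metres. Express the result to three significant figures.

h_f ≈ 8.27 m

V = 4Q/(πD²) = 4·0.498/(π·0.500²) = 2.536 m/s
Re = VD/ν = 2.536·0.500/1.39×10^-6 = 9.12×10^5 → turbulent
ε/D = 0.42/500 = 8.40×10^-4
Swamee-Jain: f = 0.01930
h_f = f(L/D)V²/(2g) = 0.01930·(653/0.500)·2.536²/(2·9.81) = 8.265 m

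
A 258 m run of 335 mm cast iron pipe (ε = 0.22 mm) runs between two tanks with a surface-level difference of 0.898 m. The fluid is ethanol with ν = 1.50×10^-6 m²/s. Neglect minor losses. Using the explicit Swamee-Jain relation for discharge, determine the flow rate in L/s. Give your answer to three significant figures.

Swamee-Jain (Type II): Q = -0.965·√(gD⁵h_f/L)·ln[ε/(3.7D) + √(3.17ν²L/(gD³h_f))]
√(gD⁵h_f/L) = √(9.81·0.335⁵·0.898/258) = 0.01200
ε/(3.7D) = 1.77×10^-4; √(3.17ν²L/(gD³h_f)) = 7.45×10^-5
Q = -0.965·0.01200·ln(2.520×10^-4) = 0.09597 m³/s
Check: V = 1.09 m/s, Re = 2.43×10^5, f = 0.01943, h_f = 0.904 m ≈ 0.898 m ✓

Q ≈ 96.0 L/s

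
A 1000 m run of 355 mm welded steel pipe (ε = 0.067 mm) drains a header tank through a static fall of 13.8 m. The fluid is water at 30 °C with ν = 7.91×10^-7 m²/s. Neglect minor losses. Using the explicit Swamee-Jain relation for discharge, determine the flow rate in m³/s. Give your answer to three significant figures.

Q ≈ 0.255 m³/s

Swamee-Jain (Type II): Q = -0.965·√(gD⁵h_f/L)·ln[ε/(3.7D) + √(3.17ν²L/(gD³h_f))]
√(gD⁵h_f/L) = √(9.81·0.355⁵·13.8/1000) = 0.02763
ε/(3.7D) = 5.10×10^-5; √(3.17ν²L/(gD³h_f)) = 1.81×10^-5
Q = -0.965·0.02763·ln(6.911×10^-5) = 0.2554 m³/s
Check: V = 2.58 m/s, Re = 1.16×10^6, f = 0.01453, h_f = 13.9 m ≈ 13.8 m ✓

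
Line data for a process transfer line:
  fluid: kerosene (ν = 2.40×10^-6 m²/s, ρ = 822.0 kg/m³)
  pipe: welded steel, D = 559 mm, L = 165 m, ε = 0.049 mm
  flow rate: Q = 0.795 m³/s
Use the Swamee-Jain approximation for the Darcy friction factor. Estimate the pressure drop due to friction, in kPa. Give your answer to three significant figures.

V = 4Q/(πD²) = 4·0.795/(π·0.559²) = 3.239 m/s
Re = VD/ν = 3.239·0.559/2.40×10^-6 = 7.54×10^5 → turbulent
ε/D = 0.049/559 = 8.77×10^-5
Swamee-Jain: f = 0.01368
h_f = f(L/D)V²/(2g) = 0.01368·(165/0.559)·3.239²/(2·9.81) = 2.160 m
Δp = ρg·h_f = 822.0·9.81·2.160 = 17.42 kPa

Δp ≈ 17.4 kPa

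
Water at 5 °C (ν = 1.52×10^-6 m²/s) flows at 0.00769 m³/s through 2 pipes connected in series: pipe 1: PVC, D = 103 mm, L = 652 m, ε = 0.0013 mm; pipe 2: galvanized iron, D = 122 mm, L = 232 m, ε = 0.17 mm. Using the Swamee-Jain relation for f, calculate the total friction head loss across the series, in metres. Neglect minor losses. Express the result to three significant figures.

Pipe 1: V = 0.9229 m/s, Re = 6.25×10^4, ε/D = 1.26×10^-5, f = 0.01981, h_1 = f(L/D)V²/2g = 5.444 m
Pipe 2: V = 0.6578 m/s, Re = 5.28×10^4, ε/D = 0.00139, f = 0.02511, h_2 = f(L/D)V²/2g = 1.053 m
Series → Q common, losses add: H = Σh = 6.498 m

H ≈ 6.50 m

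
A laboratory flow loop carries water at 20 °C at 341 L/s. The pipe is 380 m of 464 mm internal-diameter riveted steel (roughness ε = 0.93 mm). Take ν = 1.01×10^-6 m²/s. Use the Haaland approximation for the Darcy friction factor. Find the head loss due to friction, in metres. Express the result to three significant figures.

V = 4Q/(πD²) = 4·0.341/(π·0.464²) = 2.017 m/s
Re = VD/ν = 2.017·0.464/1.01×10^-6 = 9.26×10^5 → turbulent
ε/D = 0.93/464 = 0.00200
Haaland: f = 0.02366
h_f = f(L/D)V²/(2g) = 0.02366·(380/0.464)·2.017²/(2·9.81) = 4.016 m

h_f ≈ 4.02 m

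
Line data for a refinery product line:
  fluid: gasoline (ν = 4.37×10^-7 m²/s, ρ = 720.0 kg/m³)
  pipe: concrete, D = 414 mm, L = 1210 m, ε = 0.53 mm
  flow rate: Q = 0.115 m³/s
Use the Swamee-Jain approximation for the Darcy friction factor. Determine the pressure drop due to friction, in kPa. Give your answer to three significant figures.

V = 4Q/(πD²) = 4·0.115/(π·0.414²) = 0.8543 m/s
Re = VD/ν = 0.8543·0.414/4.37×10^-7 = 8.09×10^5 → turbulent
ε/D = 0.53/414 = 0.00128
Swamee-Jain: f = 0.02128
h_f = f(L/D)V²/(2g) = 0.02128·(1210/0.414)·0.8543²/(2·9.81) = 2.314 m
Δp = ρg·h_f = 720.0·9.81·2.314 = 16.34 kPa

Δp ≈ 16.3 kPa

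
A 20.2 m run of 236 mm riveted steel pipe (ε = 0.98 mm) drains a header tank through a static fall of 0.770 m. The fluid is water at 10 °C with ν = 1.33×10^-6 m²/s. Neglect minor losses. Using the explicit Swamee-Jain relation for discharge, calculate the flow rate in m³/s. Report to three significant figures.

Q ≈ 0.108 m³/s

Swamee-Jain (Type II): Q = -0.965·√(gD⁵h_f/L)·ln[ε/(3.7D) + √(3.17ν²L/(gD³h_f))]
√(gD⁵h_f/L) = √(9.81·0.236⁵·0.770/20.2) = 0.01655
ε/(3.7D) = 0.00112; √(3.17ν²L/(gD³h_f)) = 3.38×10^-5
Q = -0.965·0.01655·ln(0.001156) = 0.1080 m³/s
Check: V = 2.47 m/s, Re = 4.38×10^5, f = 0.02909, h_f = 0.773 m ≈ 0.770 m ✓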